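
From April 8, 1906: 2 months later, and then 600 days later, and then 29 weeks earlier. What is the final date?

Counting forward 2 months from April 8, 1906:
month 4 + 2 = 6 → June 1906.
Day 8 is valid in June, giving June 8, 1906.
Advancing 600 days from June 8, 1906:
June has 30 days, so 30 − 8 = 22 days remain after June 8, 1906; 600 − 22 = 578 left.
July 1906 has 31 days: 578 − 31 = 547 left.
August 1906 has 31 days: 547 − 31 = 516 left.
September 1906 has 30 days: 516 − 30 = 486 left.
October 1906 has 31 days: 486 − 31 = 455 left.
November 1906 has 30 days: 455 − 30 = 425 left.
December 1906 has 31 days: 425 − 31 = 394 left.
January 1907 has 31 days: 394 − 31 = 363 left.
February 1907 has 28 days (1907 is not a leap year): 363 − 28 = 335 left.
March 1907 has 31 days: 335 − 31 = 304 left.
April 1907 has 30 days: 304 − 30 = 274 left.
May 1907 has 31 days: 274 − 31 = 243 left.
June 1907 has 30 days: 243 − 30 = 213 left.
July 1907 has 31 days: 213 − 31 = 182 left.
August 1907 has 31 days: 182 − 31 = 151 left.
September 1907 has 30 days: 151 − 30 = 121 left.
October 1907 has 31 days: 121 − 31 = 90 left.
November 1907 has 30 days: 90 − 30 = 60 left.
December 1907 has 31 days: 60 − 31 = 29 left.
29 days into January 1908 → January 29, 1908.
Counting back 29 weeks (= 203 days) from January 29, 1908:
Going back 29 days from January 29, 1908 reaches the end of the previous month; 203 − 29 = 174 left.
December 1907 has 31 days: 174 − 31 = 143 left.
November 1907 has 30 days: 143 − 30 = 113 left.
October 1907 has 31 days: 113 − 31 = 82 left.
September 1907 has 30 days: 82 − 30 = 52 left.
August 1907 has 31 days: 52 − 31 = 21 left.
July 1907 has 31 days; 31 − 21 = 10 → July 10, 1907.

July 10, 1907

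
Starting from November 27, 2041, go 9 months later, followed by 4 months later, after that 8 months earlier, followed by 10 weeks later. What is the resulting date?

July 6, 2042

Counting forward 9 months from November 27, 2041:
month 11 + 9 = 20, which is month 8 of year 2042 → August 2042.
Day 27 is valid in August, giving August 27, 2042.
Counting forward 4 months from August 27, 2042:
month 8 + 4 = 12 → December 2042.
Day 27 is valid in December, giving December 27, 2042.
Going back 8 months from December 27, 2042:
month 12 − 8 = 4 → April 2042.
Day 27 is valid in April, giving April 27, 2042.
Advancing 10 weeks (= 70 days) from April 27, 2042:
April has 30 days, so 30 − 27 = 3 days remain after April 27, 2042; 70 − 3 = 67 left.
May 2042 has 31 days: 67 − 31 = 36 left.
June 2042 has 30 days: 36 − 30 = 6 left.
6 days into July 2042 → July 6, 2042.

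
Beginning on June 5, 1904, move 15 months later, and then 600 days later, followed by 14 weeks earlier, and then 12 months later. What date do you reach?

January 20, 1908

Adding 15 months from June 5, 1904:
month 6 + 15 = 21, which is month 9 of year 1905 → September 1905.
Day 5 is valid in September, giving September 5, 1905.
Adding 600 days from September 5, 1905:
September has 30 days, so 30 − 5 = 25 days remain after September 5, 1905; 600 − 25 = 575 left.
October 1905 has 31 days: 575 − 31 = 544 left.
November 1905 has 30 days: 544 − 30 = 514 left.
December 1905 has 31 days: 514 − 31 = 483 left.
January 1906 has 31 days: 483 − 31 = 452 left.
February 1906 has 28 days (1906 is not a leap year): 452 − 28 = 424 left.
March 1906 has 31 days: 424 − 31 = 393 left.
April 1906 has 30 days: 393 − 30 = 363 left.
May 1906 has 31 days: 363 − 31 = 332 left.
June 1906 has 30 days: 332 − 30 = 302 left.
July 1906 has 31 days: 302 − 31 = 271 left.
August 1906 has 31 days: 271 − 31 = 240 left.
September 1906 has 30 days: 240 − 30 = 210 left.
October 1906 has 31 days: 210 − 31 = 179 left.
November 1906 has 30 days: 179 − 30 = 149 left.
December 1906 has 31 days: 149 − 31 = 118 left.
January 1907 has 31 days: 118 − 31 = 87 left.
February 1907 has 28 days (1907 is not a leap year): 87 − 28 = 59 left.
March 1907 has 31 days: 59 − 31 = 28 left.
28 days into April 1907 → April 28, 1907.
Counting back 14 weeks (= 98 days) from April 28, 1907:
Going back 28 days from April 28, 1907 reaches the end of the previous month; 98 − 28 = 70 left.
March 1907 has 31 days: 70 − 31 = 39 left.
February 1907 has 28 days (1907 is not a leap year): 39 − 28 = 11 left.
January 1907 has 31 days; 31 − 11 = 20 → January 20, 1907.
Advancing 12 months from January 20, 1907:
month 1 + 12 = 13, which is month 1 of year 1908 → January 1908.
Day 20 is valid in January, giving January 20, 1908.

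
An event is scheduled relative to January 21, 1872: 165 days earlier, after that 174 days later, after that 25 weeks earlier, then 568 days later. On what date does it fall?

February 26, 1873

Counting back 165 days from January 21, 1872:
Going back 21 days from January 21, 1872 reaches the end of the previous month; 165 − 21 = 144 left.
December 1871 has 31 days: 144 − 31 = 113 left.
November 1871 has 30 days: 113 − 30 = 83 left.
October 1871 has 31 days: 83 − 31 = 52 left.
September 1871 has 30 days: 52 − 30 = 22 left.
August 1871 has 31 days; 31 − 22 = 9 → August 9, 1871.
Counting forward 174 days from August 9, 1871:
August has 31 days, so 31 − 9 = 22 days remain after August 9, 1871; 174 − 22 = 152 left.
September 1871 has 30 days: 152 − 30 = 122 left.
October 1871 has 31 days: 122 − 31 = 91 left.
November 1871 has 30 days: 91 − 30 = 61 left.
December 1871 has 31 days: 61 − 31 = 30 left.
30 days into January 1872 → January 30, 1872.
Subtracting 25 weeks (= 175 days) from January 30, 1872:
Going back 30 days from January 30, 1872 reaches the end of the previous month; 175 − 30 = 145 left.
December 1871 has 31 days: 145 − 31 = 114 left.
November 1871 has 30 days: 114 − 30 = 84 left.
October 1871 has 31 days: 84 − 31 = 53 left.
September 1871 has 30 days: 53 − 30 = 23 left.
August 1871 has 31 days; 31 − 23 = 8 → August 8, 1871.
Advancing 568 days from August 8, 1871:
August has 31 days, so 31 − 8 = 23 days remain after August 8, 1871; 568 − 23 = 545 left.
September 1871 has 30 days: 545 − 30 = 515 left.
October 1871 has 31 days: 515 − 31 = 484 left.
November 1871 has 30 days: 484 − 30 = 454 left.
December 1871 has 31 days: 454 − 31 = 423 left.
January 1872 has 31 days: 423 − 31 = 392 left.
February 1872 has 29 days (1872 is a leap year): 392 − 29 = 363 left.
March 1872 has 31 days: 363 − 31 = 332 left.
April 1872 has 30 days: 332 − 30 = 302 left.
May 1872 has 31 days: 302 − 31 = 271 left.
June 1872 has 30 days: 271 − 30 = 241 left.
July 1872 has 31 days: 241 − 31 = 210 left.
August 1872 has 31 days: 210 − 31 = 179 left.
September 1872 has 30 days: 179 − 30 = 149 left.
October 1872 has 31 days: 149 − 31 = 118 left.
November 1872 has 30 days: 118 − 30 = 88 left.
December 1872 has 31 days: 88 − 31 = 57 left.
January 1873 has 31 days: 57 − 31 = 26 left.
26 days into February 1873 → February 26, 1873.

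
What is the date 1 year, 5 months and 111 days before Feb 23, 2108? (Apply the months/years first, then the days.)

Counting back 1 year, 5 months and 111 days from February 23, 2108: first the month/year part, then the days.
-1 year → 2107; month 2 − 5 = -3, which is month 9 of year 2106 → September 2106.
Day 23 is valid in September, giving September 23, 2106.
Now subtract 111 days from September 23, 2106.
Going back 23 days from September 23, 2106 reaches the end of the previous month; 111 − 23 = 88 left.
August 2106 has 31 days: 88 − 31 = 57 left.
July 2106 has 31 days: 57 − 31 = 26 left.
June 2106 has 30 days; 30 − 26 = 4 → June 4, 2106.

June 4, 2106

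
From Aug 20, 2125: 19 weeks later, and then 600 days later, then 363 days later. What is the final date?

Counting forward 19 weeks (= 133 days) from August 20, 2125:
August has 31 days, so 31 − 20 = 11 days remain after August 20, 2125; 133 − 11 = 122 left.
September 2125 has 30 days: 122 − 30 = 92 left.
October 2125 has 31 days: 92 − 31 = 61 left.
November 2125 has 30 days: 61 − 30 = 31 left.
31 days into December 2125 → December 31, 2125.
Adding 600 days from December 31, 2125:
December has 31 days, so 31 − 31 = 0 days remain after December 31, 2125; 600 − 0 = 600 left.
January 2126 has 31 days: 600 − 31 = 569 left.
February 2126 has 28 days (2126 is not a leap year): 569 − 28 = 541 left.
March 2126 has 31 days: 541 − 31 = 510 left.
April 2126 has 30 days: 510 − 30 = 480 left.
May 2126 has 31 days: 480 − 31 = 449 left.
June 2126 has 30 days: 449 − 30 = 419 left.
July 2126 has 31 days: 419 − 31 = 388 left.
August 2126 has 31 days: 388 − 31 = 357 left.
September 2126 has 30 days: 357 − 30 = 327 left.
October 2126 has 31 days: 327 − 31 = 296 left.
November 2126 has 30 days: 296 − 30 = 266 left.
December 2126 has 31 days: 266 − 31 = 235 left.
January 2127 has 31 days: 235 − 31 = 204 left.
February 2127 has 28 days (2127 is not a leap year): 204 − 28 = 176 left.
March 2127 has 31 days: 176 − 31 = 145 left.
April 2127 has 30 days: 145 − 30 = 115 left.
May 2127 has 31 days: 115 − 31 = 84 left.
June 2127 has 30 days: 84 − 30 = 54 left.
July 2127 has 31 days: 54 − 31 = 23 left.
23 days into August 2127 → August 23, 2127.
Adding 363 days from August 23, 2127:
August has 31 days, so 31 − 23 = 8 days remain after August 23, 2127; 363 − 8 = 355 left.
September 2127 has 30 days: 355 − 30 = 325 left.
October 2127 has 31 days: 325 − 31 = 294 left.
November 2127 has 30 days: 294 − 30 = 264 left.
December 2127 has 31 days: 264 − 31 = 233 left.
January 2128 has 31 days: 233 − 31 = 202 left.
February 2128 has 29 days (2128 is a leap year): 202 − 29 = 173 left.
March 2128 has 31 days: 173 − 31 = 142 left.
April 2128 has 30 days: 142 − 30 = 112 left.
May 2128 has 31 days: 112 − 31 = 81 left.
June 2128 has 30 days: 81 − 30 = 51 left.
July 2128 has 31 days: 51 − 31 = 20 left.
20 days into August 2128 → August 20, 2128.

August 20, 2128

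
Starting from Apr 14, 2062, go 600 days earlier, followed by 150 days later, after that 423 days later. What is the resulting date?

Counting back 600 days from April 14, 2062:
Going back 14 days from April 14, 2062 reaches the end of the previous month; 600 − 14 = 586 left.
March 2062 has 31 days: 586 − 31 = 555 left.
February 2062 has 28 days (2062 is not a leap year): 555 − 28 = 527 left.
January 2062 has 31 days: 527 − 31 = 496 left.
December 2061 has 31 days: 496 − 31 = 465 left.
November 2061 has 30 days: 465 − 30 = 435 left.
October 2061 has 31 days: 435 − 31 = 404 left.
September 2061 has 30 days: 404 − 30 = 374 left.
August 2061 has 31 days: 374 − 31 = 343 left.
July 2061 has 31 days: 343 − 31 = 312 left.
June 2061 has 30 days: 312 − 30 = 282 left.
May 2061 has 31 days: 282 − 31 = 251 left.
April 2061 has 30 days: 251 − 30 = 221 left.
March 2061 has 31 days: 221 − 31 = 190 left.
February 2061 has 28 days (2061 is not a leap year): 190 − 28 = 162 left.
January 2061 has 31 days: 162 − 31 = 131 left.
December 2060 has 31 days: 131 − 31 = 100 left.
November 2060 has 30 days: 100 − 30 = 70 left.
October 2060 has 31 days: 70 − 31 = 39 left.
September 2060 has 30 days: 39 − 30 = 9 left.
August 2060 has 31 days; 31 − 9 = 22 → August 22, 2060.
Advancing 150 days from August 22, 2060:
August has 31 days, so 31 − 22 = 9 days remain after August 22, 2060; 150 − 9 = 141 left.
September 2060 has 30 days: 141 − 30 = 111 left.
October 2060 has 31 days: 111 − 31 = 80 left.
November 2060 has 30 days: 80 − 30 = 50 left.
December 2060 has 31 days: 50 − 31 = 19 left.
19 days into January 2061 → January 19, 2061.
Counting forward 423 days from January 19, 2061:
January has 31 days, so 31 − 19 = 12 days remain after January 19, 2061; 423 − 12 = 411 left.
February 2061 has 28 days (2061 is not a leap year): 411 − 28 = 383 left.
March 2061 has 31 days: 383 − 31 = 352 left.
April 2061 has 30 days: 352 − 30 = 322 left.
May 2061 has 31 days: 322 − 31 = 291 left.
June 2061 has 30 days: 291 − 30 = 261 left.
July 2061 has 31 days: 261 − 31 = 230 left.
August 2061 has 31 days: 230 − 31 = 199 left.
September 2061 has 30 days: 199 − 30 = 169 left.
October 2061 has 31 days: 169 − 31 = 138 left.
November 2061 has 30 days: 138 − 30 = 108 left.
December 2061 has 31 days: 108 − 31 = 77 left.
January 2062 has 31 days: 77 − 31 = 46 left.
February 2062 has 28 days (2062 is not a leap year): 46 − 28 = 18 left.
18 days into March 2062 → March 18, 2062.

March 18, 2062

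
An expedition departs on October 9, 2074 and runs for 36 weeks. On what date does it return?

Advancing 36 weeks = 252 days from October 9, 2074.
October has 31 days, so 31 − 9 = 22 days remain after October 9, 2074; 252 − 22 = 230 left.
November 2074 has 30 days: 230 − 30 = 200 left.
December 2074 has 31 days: 200 − 31 = 169 left.
January 2075 has 31 days: 169 − 31 = 138 left.
February 2075 has 28 days (2075 is not a leap year): 138 − 28 = 110 left.
March 2075 has 31 days: 110 − 31 = 79 left.
April 2075 has 30 days: 79 − 30 = 49 left.
May 2075 has 31 days: 49 − 31 = 18 left.
18 days into June 2075 → June 18, 2075.

June 18, 2075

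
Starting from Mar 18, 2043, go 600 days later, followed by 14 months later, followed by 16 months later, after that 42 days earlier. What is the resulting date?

Adding 600 days from March 18, 2043:
March has 31 days, so 31 − 18 = 13 days remain after March 18, 2043; 600 − 13 = 587 left.
April 2043 has 30 days: 587 − 30 = 557 left.
May 2043 has 31 days: 557 − 31 = 526 left.
June 2043 has 30 days: 526 − 30 = 496 left.
July 2043 has 31 days: 496 − 31 = 465 left.
August 2043 has 31 days: 465 − 31 = 434 left.
September 2043 has 30 days: 434 − 30 = 404 left.
October 2043 has 31 days: 404 − 31 = 373 left.
November 2043 has 30 days: 373 − 30 = 343 left.
December 2043 has 31 days: 343 − 31 = 312 left.
January 2044 has 31 days: 312 − 31 = 281 left.
February 2044 has 29 days (2044 is a leap year): 281 − 29 = 252 left.
March 2044 has 31 days: 252 − 31 = 221 left.
April 2044 has 30 days: 221 − 30 = 191 left.
May 2044 has 31 days: 191 − 31 = 160 left.
June 2044 has 30 days: 160 − 30 = 130 left.
July 2044 has 31 days: 130 − 31 = 99 left.
August 2044 has 31 days: 99 − 31 = 68 left.
September 2044 has 30 days: 68 − 30 = 38 left.
October 2044 has 31 days: 38 − 31 = 7 left.
7 days into November 2044 → November 7, 2044.
Adding 14 months from November 7, 2044:
month 11 + 14 = 25, which is month 1 of year 2046 → January 2046.
Day 7 is valid in January, giving January 7, 2046.
Counting forward 16 months from January 7, 2046:
month 1 + 16 = 17, which is month 5 of year 2047 → May 2047.
Day 7 is valid in May, giving May 7, 2047.
Going back 42 days from May 7, 2047:
Going back 7 days from May 7, 2047 reaches the end of the previous month; 42 − 7 = 35 left.
April 2047 has 30 days: 35 − 30 = 5 left.
March 2047 has 31 days; 31 − 5 = 26 → March 26, 2047.

March 26, 2047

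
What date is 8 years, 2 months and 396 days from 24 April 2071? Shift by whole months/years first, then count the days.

Counting forward 8 years, 2 months and 396 days from April 24, 2071: first the month/year part, then the days.
+8 years → 2079; month 4 + 2 = 6 → June 2079.
Day 24 is valid in June, giving June 24, 2079.
Now add 396 days from June 24, 2079.
June has 30 days, so 30 − 24 = 6 days remain after June 24, 2079; 396 − 6 = 390 left.
July 2079 has 31 days: 390 − 31 = 359 left.
August 2079 has 31 days: 359 − 31 = 328 left.
September 2079 has 30 days: 328 − 30 = 298 left.
October 2079 has 31 days: 298 − 31 = 267 left.
November 2079 has 30 days: 267 − 30 = 237 left.
December 2079 has 31 days: 237 − 31 = 206 left.
January 2080 has 31 days: 206 − 31 = 175 left.
February 2080 has 29 days (2080 is a leap year): 175 − 29 = 146 left.
March 2080 has 31 days: 146 − 31 = 115 left.
April 2080 has 30 days: 115 − 30 = 85 left.
May 2080 has 31 days: 85 − 31 = 54 left.
June 2080 has 30 days: 54 − 30 = 24 left.
24 days into July 2080 → July 24, 2080.

July 24, 2080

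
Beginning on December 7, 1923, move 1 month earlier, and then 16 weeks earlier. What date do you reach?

Subtracting 1 month from December 7, 1923:
month 12 − 1 = 11 → November 1923.
Day 7 is valid in November, giving November 7, 1923.
Counting back 16 weeks (= 112 days) from November 7, 1923:
Going back 7 days from November 7, 1923 reaches the end of the previous month; 112 − 7 = 105 left.
October 1923 has 31 days: 105 − 31 = 74 left.
September 1923 has 30 days: 74 − 30 = 44 left.
August 1923 has 31 days: 44 − 31 = 13 left.
July 1923 has 31 days; 31 − 13 = 18 → July 18, 1923.

July 18, 1923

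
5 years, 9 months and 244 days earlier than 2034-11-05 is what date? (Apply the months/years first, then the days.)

Going back 5 years, 9 months and 244 days from November 5, 2034: first the month/year part, then the days.
-5 years → 2029; month 11 − 9 = 2 → February 2029.
Day 5 is valid in February, giving February 5, 2029.
Now subtract 244 days from February 5, 2029.
Going back 5 days from February 5, 2029 reaches the end of the previous month; 244 − 5 = 239 left.
January 2029 has 31 days: 239 − 31 = 208 left.
December 2028 has 31 days: 208 − 31 = 177 left.
November 2028 has 30 days: 177 − 30 = 147 left.
October 2028 has 31 days: 147 − 31 = 116 left.
September 2028 has 30 days: 116 − 30 = 86 left.
August 2028 has 31 days: 86 − 31 = 55 left.
July 2028 has 31 days: 55 − 31 = 24 left.
June 2028 has 30 days; 30 − 24 = 6 → June 6, 2028.

June 6, 2028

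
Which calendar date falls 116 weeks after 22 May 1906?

Adding 116 weeks = 812 days from May 22, 1906.
May has 31 days, so 31 − 22 = 9 days remain after May 22, 1906; 812 − 9 = 803 left.
June 1906 has 30 days: 803 − 30 = 773 left.
July 1906 has 31 days: 773 − 31 = 742 left.
August 1906 has 31 days: 742 − 31 = 711 left.
September 1906 has 30 days: 711 − 30 = 681 left.
October 1906 has 31 days: 681 − 31 = 650 left.
November 1906 has 30 days: 650 − 30 = 620 left.
December 1906 has 31 days: 620 − 31 = 589 left.
January 1907 has 31 days: 589 − 31 = 558 left.
February 1907 has 28 days (1907 is not a leap year): 558 − 28 = 530 left.
March 1907 has 31 days: 530 − 31 = 499 left.
April 1907 has 30 days: 499 − 30 = 469 left.
May 1907 has 31 days: 469 − 31 = 438 left.
June 1907 has 30 days: 438 − 30 = 408 left.
July 1907 has 31 days: 408 − 31 = 377 left.
August 1907 has 31 days: 377 − 31 = 346 left.
September 1907 has 30 days: 346 − 30 = 316 left.
October 1907 has 31 days: 316 − 31 = 285 left.
November 1907 has 30 days: 285 − 30 = 255 left.
December 1907 has 31 days: 255 − 31 = 224 left.
January 1908 has 31 days: 224 − 31 = 193 left.
February 1908 has 29 days (1908 is a leap year): 193 − 29 = 164 left.
March 1908 has 31 days: 164 − 31 = 133 left.
April 1908 has 30 days: 133 − 30 = 103 left.
May 1908 has 31 days: 103 − 31 = 72 left.
June 1908 has 30 days: 72 − 30 = 42 left.
July 1908 has 31 days: 42 − 31 = 11 left.
11 days into August 1908 → August 11, 1908.

August 11, 1908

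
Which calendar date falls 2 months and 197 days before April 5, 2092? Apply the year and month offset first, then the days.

Subtracting 2 months and 197 days from April 5, 2092: first the month/year part, then the days.
month 4 − 2 = 2 → February 2092.
Day 5 is valid in February, giving February 5, 2092.
Now subtract 197 days from February 5, 2092.
Going back 5 days from February 5, 2092 reaches the end of the previous month; 197 − 5 = 192 left.
January 2092 has 31 days: 192 − 31 = 161 left.
December 2091 has 31 days: 161 − 31 = 130 left.
November 2091 has 30 days: 130 − 30 = 100 left.
October 2091 has 31 days: 100 − 31 = 69 left.
September 2091 has 30 days: 69 − 30 = 39 left.
August 2091 has 31 days: 39 − 31 = 8 left.
July 2091 has 31 days; 31 − 8 = 23 → July 23, 2091.

July 23, 2091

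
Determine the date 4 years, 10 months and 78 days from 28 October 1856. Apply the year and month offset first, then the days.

Counting forward 4 years, 10 months and 78 days from October 28, 1856: first the month/year part, then the days.
+4 years → 1860; month 10 + 10 = 20, which is month 8 of year 1861 → August 1861.
Day 28 is valid in August, giving August 28, 1861.
Now add 78 days from August 28, 1861.
August has 31 days, so 31 − 28 = 3 days remain after August 28, 1861; 78 − 3 = 75 left.
September 1861 has 30 days: 75 − 30 = 45 left.
October 1861 has 31 days: 45 − 31 = 14 left.
14 days into November 1861 → November 14, 1861.

November 14, 1861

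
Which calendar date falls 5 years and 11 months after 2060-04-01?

March 1, 2066

Advancing 5 years and 11 months from April 1, 2060.
+5 years → 2065; month 4 + 11 = 15, which is month 3 of year 2066 → March 2066.
Day 1 is valid in March, giving March 1, 2066.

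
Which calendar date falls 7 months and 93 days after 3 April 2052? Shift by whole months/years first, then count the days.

February 4, 2053

Advancing 7 months and 93 days from April 3, 2052: first the month/year part, then the days.
month 4 + 7 = 11 → November 2052.
Day 3 is valid in November, giving November 3, 2052.
Now add 93 days from November 3, 2052.
November has 30 days, so 30 − 3 = 27 days remain after November 3, 2052; 93 − 27 = 66 left.
December 2052 has 31 days: 66 − 31 = 35 left.
January 2053 has 31 days: 35 − 31 = 4 left.
4 days into February 2053 → February 4, 2053.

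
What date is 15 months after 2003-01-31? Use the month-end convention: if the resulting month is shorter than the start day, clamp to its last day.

April 30, 2004

Advancing 15 months from January 31, 2003.
month 1 + 15 = 16, which is month 4 of year 2004 → April 2004.
April 2004 has only 30 days and the start was day 31, so the date clamps to April 30, 2004.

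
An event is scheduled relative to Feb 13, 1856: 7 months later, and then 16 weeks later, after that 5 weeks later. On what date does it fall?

February 7, 1857

Adding 7 months from February 13, 1856:
month 2 + 7 = 9 → September 1856.
Day 13 is valid in September, giving September 13, 1856.
Counting forward 16 weeks (= 112 days) from September 13, 1856:
September has 30 days, so 30 − 13 = 17 days remain after September 13, 1856; 112 − 17 = 95 left.
October 1856 has 31 days: 95 − 31 = 64 left.
November 1856 has 30 days: 64 − 30 = 34 left.
December 1856 has 31 days: 34 − 31 = 3 left.
3 days into January 1857 → January 3, 1857.
Counting forward 5 weeks (= 35 days) from January 3, 1857:
January has 31 days, so 31 − 3 = 28 days remain after January 3, 1857; 35 − 28 = 7 left.
7 days into February 1857 → February 7, 1857.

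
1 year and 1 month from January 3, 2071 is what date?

Counting forward 1 year and 1 month from January 3, 2071.
+1 year → 2072; month 1 + 1 = 2 → February 2072.
Day 3 is valid in February, giving February 3, 2072.

February 3, 2072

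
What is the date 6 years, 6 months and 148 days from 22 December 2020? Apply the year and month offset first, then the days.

Counting forward 6 years, 6 months and 148 days from December 22, 2020: first the month/year part, then the days.
+6 years → 2026; month 12 + 6 = 18, which is month 6 of year 2027 → June 2027.
Day 22 is valid in June, giving June 22, 2027.
Now add 148 days from June 22, 2027.
June has 30 days, so 30 − 22 = 8 days remain after June 22, 2027; 148 − 8 = 140 left.
July 2027 has 31 days: 140 − 31 = 109 left.
August 2027 has 31 days: 109 − 31 = 78 left.
September 2027 has 30 days: 78 − 30 = 48 left.
October 2027 has 31 days: 48 − 31 = 17 left.
17 days into November 2027 → November 17, 2027.

November 17, 2027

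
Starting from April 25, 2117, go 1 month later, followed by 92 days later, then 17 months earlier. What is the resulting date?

Adding 1 month from April 25, 2117:
month 4 + 1 = 5 → May 2117.
Day 25 is valid in May, giving May 25, 2117.
Advancing 92 days from May 25, 2117:
May has 31 days, so 31 − 25 = 6 days remain after May 25, 2117; 92 − 6 = 86 left.
June 2117 has 30 days: 86 − 30 = 56 left.
July 2117 has 31 days: 56 − 31 = 25 left.
25 days into August 2117 → August 25, 2117.
Counting back 17 months from August 25, 2117:
month 8 − 17 = -9, which is month 3 of year 2116 → March 2116.
Day 25 is valid in March, giving March 25, 2116.

March 25, 2116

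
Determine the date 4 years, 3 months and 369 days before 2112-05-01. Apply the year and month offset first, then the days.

Counting back 4 years, 3 months and 369 days from May 1, 2112: first the month/year part, then the days.
-4 years → 2108; month 5 − 3 = 2 → February 2108.
Day 1 is valid in February, giving February 1, 2108.
Now subtract 369 days from February 1, 2108.
Going back 1 day from February 1, 2108 reaches the end of the previous month; 369 − 1 = 368 left.
January 2108 has 31 days: 368 − 31 = 337 left.
December 2107 has 31 days: 337 − 31 = 306 left.
November 2107 has 30 days: 306 − 30 = 276 left.
October 2107 has 31 days: 276 − 31 = 245 left.
September 2107 has 30 days: 245 − 30 = 215 left.
August 2107 has 31 days: 215 − 31 = 184 left.
July 2107 has 31 days: 184 − 31 = 153 left.
June 2107 has 30 days: 153 − 30 = 123 left.
May 2107 has 31 days: 123 − 31 = 92 left.
April 2107 has 30 days: 92 − 30 = 62 left.
March 2107 has 31 days: 62 − 31 = 31 left.
February 2107 has 28 days (2107 is not a leap year): 31 − 28 = 3 left.
January 2107 has 31 days; 31 − 3 = 28 → January 28, 2107.

January 28, 2107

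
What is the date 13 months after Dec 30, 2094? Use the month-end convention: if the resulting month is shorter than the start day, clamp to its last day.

Adding 13 months from December 30, 2094.
month 12 + 13 = 25, which is month 1 of year 2096 → January 2096.
Day 30 is valid in January, giving January 30, 2096.

January 30, 2096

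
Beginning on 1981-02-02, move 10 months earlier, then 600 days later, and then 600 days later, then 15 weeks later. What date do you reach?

Going back 10 months from February 2, 1981:
month 2 − 10 = -8, which is month 4 of year 1980 → April 1980.
Day 2 is valid in April, giving April 2, 1980.
Advancing 600 days from April 2, 1980:
April has 30 days, so 30 − 2 = 28 days remain after April 2, 1980; 600 − 28 = 572 left.
May 1980 has 31 days: 572 − 31 = 541 left.
June 1980 has 30 days: 541 − 30 = 511 left.
July 1980 has 31 days: 511 − 31 = 480 left.
August 1980 has 31 days: 480 − 31 = 449 left.
September 1980 has 30 days: 449 − 30 = 419 left.
October 1980 has 31 days: 419 − 31 = 388 left.
November 1980 has 30 days: 388 − 30 = 358 left.
December 1980 has 31 days: 358 − 31 = 327 left.
January 1981 has 31 days: 327 − 31 = 296 left.
February 1981 has 28 days (1981 is not a leap year): 296 − 28 = 268 left.
March 1981 has 31 days: 268 − 31 = 237 left.
April 1981 has 30 days: 237 − 30 = 207 left.
May 1981 has 31 days: 207 − 31 = 176 left.
June 1981 has 30 days: 176 − 30 = 146 left.
July 1981 has 31 days: 146 − 31 = 115 left.
August 1981 has 31 days: 115 − 31 = 84 left.
September 1981 has 30 days: 84 − 30 = 54 left.
October 1981 has 31 days: 54 − 31 = 23 left.
23 days into November 1981 → November 23, 1981.
Adding 600 days from November 23, 1981:
November has 30 days, so 30 − 23 = 7 days remain after November 23, 1981; 600 − 7 = 593 left.
December 1981 has 31 days: 593 − 31 = 562 left.
January 1982 has 31 days: 562 − 31 = 531 left.
February 1982 has 28 days (1982 is not a leap year): 531 − 28 = 503 left.
March 1982 has 31 days: 503 − 31 = 472 left.
April 1982 has 30 days: 472 − 30 = 442 left.
May 1982 has 31 days: 442 − 31 = 411 left.
June 1982 has 30 days: 411 − 30 = 381 left.
July 1982 has 31 days: 381 − 31 = 350 left.
August 1982 has 31 days: 350 − 31 = 319 left.
September 1982 has 30 days: 319 − 30 = 289 left.
October 1982 has 31 days: 289 − 31 = 258 left.
November 1982 has 30 days: 258 − 30 = 228 left.
December 1982 has 31 days: 228 − 31 = 197 left.
January 1983 has 31 days: 197 − 31 = 166 left.
February 1983 has 28 days (1983 is not a leap year): 166 − 28 = 138 left.
March 1983 has 31 days: 138 − 31 = 107 left.
April 1983 has 30 days: 107 − 30 = 77 left.
May 1983 has 31 days: 77 − 31 = 46 left.
June 1983 has 30 days: 46 − 30 = 16 left.
16 days into July 1983 → July 16, 1983.
Adding 15 weeks (= 105 days) from July 16, 1983:
July has 31 days, so 31 − 16 = 15 days remain after July 16, 1983; 105 − 15 = 90 left.
August 1983 has 31 days: 90 − 31 = 59 left.
September 1983 has 30 days: 59 − 30 = 29 left.
29 days into October 1983 → October 29, 1983.

October 29, 1983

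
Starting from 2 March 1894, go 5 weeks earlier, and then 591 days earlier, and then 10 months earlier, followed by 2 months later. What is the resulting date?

Subtracting 5 weeks (= 35 days) from March 2, 1894:
Going back 2 days from March 2, 1894 reaches the end of the previous month; 35 − 2 = 33 left.
February 1894 has 28 days (1894 is not a leap year): 33 − 28 = 5 left.
January 1894 has 31 days; 31 − 5 = 26 → January 26, 1894.
Subtracting 591 days from January 26, 1894:
Going back 26 days from January 26, 1894 reaches the end of the previous month; 591 − 26 = 565 left.
December 1893 has 31 days: 565 − 31 = 534 left.
November 1893 has 30 days: 534 − 30 = 504 left.
October 1893 has 31 days: 504 − 31 = 473 left.
September 1893 has 30 days: 473 − 30 = 443 left.
August 1893 has 31 days: 443 − 31 = 412 left.
July 1893 has 31 days: 412 − 31 = 381 left.
June 1893 has 30 days: 381 − 30 = 351 left.
May 1893 has 31 days: 351 − 31 = 320 left.
April 1893 has 30 days: 320 − 30 = 290 left.
March 1893 has 31 days: 290 − 31 = 259 left.
February 1893 has 28 days (1893 is not a leap year): 259 − 28 = 231 left.
January 1893 has 31 days: 231 − 31 = 200 left.
December 1892 has 31 days: 200 − 31 = 169 left.
November 1892 has 30 days: 169 − 30 = 139 left.
October 1892 has 31 days: 139 − 31 = 108 left.
September 1892 has 30 days: 108 − 30 = 78 left.
August 1892 has 31 days: 78 − 31 = 47 left.
July 1892 has 31 days: 47 − 31 = 16 left.
June 1892 has 30 days; 30 − 16 = 14 → June 14, 1892.
Subtracting 10 months from June 14, 1892:
month 6 − 10 = -4, which is month 8 of year 1891 → August 1891.
Day 14 is valid in August, giving August 14, 1891.
Counting forward 2 months from August 14, 1891:
month 8 + 2 = 10 → October 1891.
Day 14 is valid in October, giving October 14, 1891.

October 14, 1891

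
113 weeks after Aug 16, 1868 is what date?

October 16, 1870

Adding 113 weeks = 791 days from August 16, 1868.
August has 31 days, so 31 − 16 = 15 days remain after August 16, 1868; 791 − 15 = 776 left.
September 1868 has 30 days: 776 − 30 = 746 left.
October 1868 has 31 days: 746 − 31 = 715 left.
November 1868 has 30 days: 715 − 30 = 685 left.
December 1868 has 31 days: 685 − 31 = 654 left.
January 1869 has 31 days: 654 − 31 = 623 left.
February 1869 has 28 days (1869 is not a leap year): 623 − 28 = 595 left.
March 1869 has 31 days: 595 − 31 = 564 left.
April 1869 has 30 days: 564 − 30 = 534 left.
May 1869 has 31 days: 534 − 31 = 503 left.
June 1869 has 30 days: 503 − 30 = 473 left.
July 1869 has 31 days: 473 − 31 = 442 left.
August 1869 has 31 days: 442 − 31 = 411 left.
September 1869 has 30 days: 411 − 30 = 381 left.
October 1869 has 31 days: 381 − 31 = 350 left.
November 1869 has 30 days: 350 − 30 = 320 left.
December 1869 has 31 days: 320 − 31 = 289 left.
January 1870 has 31 days: 289 − 31 = 258 left.
February 1870 has 28 days (1870 is not a leap year): 258 − 28 = 230 left.
March 1870 has 31 days: 230 − 31 = 199 left.
April 1870 has 30 days: 199 − 30 = 169 left.
May 1870 has 31 days: 169 − 31 = 138 left.
June 1870 has 30 days: 138 − 30 = 108 left.
July 1870 has 31 days: 108 − 31 = 77 left.
August 1870 has 31 days: 77 − 31 = 46 left.
September 1870 has 30 days: 46 − 30 = 16 left.
16 days into October 1870 → October 16, 1870.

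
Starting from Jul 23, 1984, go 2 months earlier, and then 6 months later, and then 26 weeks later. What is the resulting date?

May 24, 1985

Subtracting 2 months from July 23, 1984:
month 7 − 2 = 5 → May 1984.
Day 23 is valid in May, giving May 23, 1984.
Counting forward 6 months from May 23, 1984:
month 5 + 6 = 11 → November 1984.
Day 23 is valid in November, giving November 23, 1984.
Adding 26 weeks (= 182 days) from November 23, 1984:
November has 30 days, so 30 − 23 = 7 days remain after November 23, 1984; 182 − 7 = 175 left.
December 1984 has 31 days: 175 − 31 = 144 left.
January 1985 has 31 days: 144 − 31 = 113 left.
February 1985 has 28 days (1985 is not a leap year): 113 − 28 = 85 left.
March 1985 has 31 days: 85 − 31 = 54 left.
April 1985 has 30 days: 54 − 30 = 24 left.
24 days into May 1985 → May 24, 1985.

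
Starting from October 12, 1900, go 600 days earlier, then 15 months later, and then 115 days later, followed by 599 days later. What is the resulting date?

May 3, 1902

Subtracting 600 days from October 12, 1900:
Going back 12 days from October 12, 1900 reaches the end of the previous month; 600 − 12 = 588 left.
September 1900 has 30 days: 588 − 30 = 558 left.
August 1900 has 31 days: 558 − 31 = 527 left.
July 1900 has 31 days: 527 − 31 = 496 left.
June 1900 has 30 days: 496 − 30 = 466 left.
May 1900 has 31 days: 466 − 31 = 435 left.
April 1900 has 30 days: 435 − 30 = 405 left.
March 1900 has 31 days: 405 − 31 = 374 left.
February 1900 has 28 days (1900 is not a leap year (divisible by 100 but not 400)): 374 − 28 = 346 left.
January 1900 has 31 days: 346 − 31 = 315 left.
December 1899 has 31 days: 315 − 31 = 284 left.
November 1899 has 30 days: 284 − 30 = 254 left.
October 1899 has 31 days: 254 − 31 = 223 left.
September 1899 has 30 days: 223 − 30 = 193 left.
August 1899 has 31 days: 193 − 31 = 162 left.
July 1899 has 31 days: 162 − 31 = 131 left.
June 1899 has 30 days: 131 − 30 = 101 left.
May 1899 has 31 days: 101 − 31 = 70 left.
April 1899 has 30 days: 70 − 30 = 40 left.
March 1899 has 31 days: 40 − 31 = 9 left.
February 1899 has 28 days; 28 − 9 = 19 → February 19, 1899.
Adding 15 months from February 19, 1899:
month 2 + 15 = 17, which is month 5 of year 1900 → May 1900.
Day 19 is valid in May, giving May 19, 1900.
Advancing 115 days from May 19, 1900:
May has 31 days, so 31 − 19 = 12 days remain after May 19, 1900; 115 − 12 = 103 left.
June 1900 has 30 days: 103 − 30 = 73 left.
July 1900 has 31 days: 73 − 31 = 42 left.
August 1900 has 31 days: 42 − 31 = 11 left.
11 days into September 1900 → September 11, 1900.
Counting forward 599 days from September 11, 1900:
September has 30 days, so 30 − 11 = 19 days remain after September 11, 1900; 599 − 19 = 580 left.
October 1900 has 31 days: 580 − 31 = 549 left.
November 1900 has 30 days: 549 − 30 = 519 left.
December 1900 has 31 days: 519 − 31 = 488 left.
January 1901 has 31 days: 488 − 31 = 457 left.
February 1901 has 28 days (1901 is not a leap year): 457 − 28 = 429 left.
March 1901 has 31 days: 429 − 31 = 398 left.
April 1901 has 30 days: 398 − 30 = 368 left.
May 1901 has 31 days: 368 − 31 = 337 left.
June 1901 has 30 days: 337 − 30 = 307 left.
July 1901 has 31 days: 307 − 31 = 276 left.
August 1901 has 31 days: 276 − 31 = 245 left.
September 1901 has 30 days: 245 − 30 = 215 left.
October 1901 has 31 days: 215 − 31 = 184 left.
November 1901 has 30 days: 184 − 30 = 154 left.
December 1901 has 31 days: 154 − 31 = 123 left.
January 1902 has 31 days: 123 − 31 = 92 left.
February 1902 has 28 days (1902 is not a leap year): 92 − 28 = 64 left.
March 1902 has 31 days: 64 − 31 = 33 left.
April 1902 has 30 days: 33 − 30 = 3 left.
3 days into May 1902 → May 3, 1902.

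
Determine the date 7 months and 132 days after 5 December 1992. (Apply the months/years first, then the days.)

November 14, 1993

Adding 7 months and 132 days from December 5, 1992: first the month/year part, then the days.
month 12 + 7 = 19, which is month 7 of year 1993 → July 1993.
Day 5 is valid in July, giving July 5, 1993.
Now add 132 days from July 5, 1993.
July has 31 days, so 31 − 5 = 26 days remain after July 5, 1993; 132 − 26 = 106 left.
August 1993 has 31 days: 106 − 31 = 75 left.
September 1993 has 30 days: 75 − 30 = 45 left.
October 1993 has 31 days: 45 − 31 = 14 left.
14 days into November 1993 → November 14, 1993.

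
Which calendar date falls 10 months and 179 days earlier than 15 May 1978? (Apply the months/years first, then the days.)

Going back 10 months and 179 days from May 15, 1978: first the month/year part, then the days.
month 5 − 10 = -5, which is month 7 of year 1977 → July 1977.
Day 15 is valid in July, giving July 15, 1977.
Now subtract 179 days from July 15, 1977.
Going back 15 days from July 15, 1977 reaches the end of the previous month; 179 − 15 = 164 left.
June 1977 has 30 days: 164 − 30 = 134 left.
May 1977 has 31 days: 134 − 31 = 103 left.
April 1977 has 30 days: 103 − 30 = 73 left.
March 1977 has 31 days: 73 − 31 = 42 left.
February 1977 has 28 days (1977 is not a leap year): 42 − 28 = 14 left.
January 1977 has 31 days; 31 − 14 = 17 → January 17, 1977.

January 17, 1977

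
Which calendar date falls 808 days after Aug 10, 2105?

October 27, 2107

Advancing 808 days from August 10, 2105.
August has 31 days, so 31 − 10 = 21 days remain after August 10, 2105; 808 − 21 = 787 left.
September 2105 has 30 days: 787 − 30 = 757 left.
October 2105 has 31 days: 757 − 31 = 726 left.
November 2105 has 30 days: 726 − 30 = 696 left.
December 2105 has 31 days: 696 − 31 = 665 left.
January 2106 has 31 days: 665 − 31 = 634 left.
February 2106 has 28 days (2106 is not a leap year): 634 − 28 = 606 left.
March 2106 has 31 days: 606 − 31 = 575 left.
April 2106 has 30 days: 575 − 30 = 545 left.
May 2106 has 31 days: 545 − 31 = 514 left.
June 2106 has 30 days: 514 − 30 = 484 left.
July 2106 has 31 days: 484 − 31 = 453 left.
August 2106 has 31 days: 453 − 31 = 422 left.
September 2106 has 30 days: 422 − 30 = 392 left.
October 2106 has 31 days: 392 − 31 = 361 left.
November 2106 has 30 days: 361 − 30 = 331 left.
December 2106 has 31 days: 331 − 31 = 300 left.
January 2107 has 31 days: 300 − 31 = 269 left.
February 2107 has 28 days (2107 is not a leap year): 269 − 28 = 241 left.
March 2107 has 31 days: 241 − 31 = 210 left.
April 2107 has 30 days: 210 − 30 = 180 left.
May 2107 has 31 days: 180 − 31 = 149 left.
June 2107 has 30 days: 149 − 30 = 119 left.
July 2107 has 31 days: 119 − 31 = 88 left.
August 2107 has 31 days: 88 − 31 = 57 left.
September 2107 has 30 days: 57 − 30 = 27 left.
27 days into October 2107 → October 27, 2107.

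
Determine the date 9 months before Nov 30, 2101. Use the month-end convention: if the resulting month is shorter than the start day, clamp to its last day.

February 28, 2101

Subtracting 9 months from November 30, 2101.
month 11 − 9 = 2 → February 2101.
February 2101 has only 28 days (2101 is not a leap year — relevant if February), and the start was day 30, so the date clamps to February 28, 2101.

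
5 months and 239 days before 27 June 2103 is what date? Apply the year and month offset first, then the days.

June 2, 2102

Counting back 5 months and 239 days from June 27, 2103: first the month/year part, then the days.
month 6 − 5 = 1 → January 2103.
Day 27 is valid in January, giving January 27, 2103.
Now subtract 239 days from January 27, 2103.
Going back 27 days from January 27, 2103 reaches the end of the previous month; 239 − 27 = 212 left.
December 2102 has 31 days: 212 − 31 = 181 left.
November 2102 has 30 days: 181 − 30 = 151 left.
October 2102 has 31 days: 151 − 31 = 120 left.
September 2102 has 30 days: 120 − 30 = 90 left.
August 2102 has 31 days: 90 − 31 = 59 left.
July 2102 has 31 days: 59 − 31 = 28 left.
June 2102 has 30 days; 30 − 28 = 2 → June 2, 2102.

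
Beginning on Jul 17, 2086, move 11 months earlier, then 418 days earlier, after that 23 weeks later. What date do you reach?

Counting back 11 months from July 17, 2086:
month 7 − 11 = -4, which is month 8 of year 2085 → August 2085.
Day 17 is valid in August, giving August 17, 2085.
Subtracting 418 days from August 17, 2085:
Going back 17 days from August 17, 2085 reaches the end of the previous month; 418 − 17 = 401 left.
July 2085 has 31 days: 401 − 31 = 370 left.
June 2085 has 30 days: 370 − 30 = 340 left.
May 2085 has 31 days: 340 − 31 = 309 left.
April 2085 has 30 days: 309 − 30 = 279 left.
March 2085 has 31 days: 279 − 31 = 248 left.
February 2085 has 28 days (2085 is not a leap year): 248 − 28 = 220 left.
January 2085 has 31 days: 220 − 31 = 189 left.
December 2084 has 31 days: 189 − 31 = 158 left.
November 2084 has 30 days: 158 − 30 = 128 left.
October 2084 has 31 days: 128 − 31 = 97 left.
September 2084 has 30 days: 97 − 30 = 67 left.
August 2084 has 31 days: 67 − 31 = 36 left.
July 2084 has 31 days: 36 − 31 = 5 left.
June 2084 has 30 days; 30 − 5 = 25 → June 25, 2084.
Adding 23 weeks (= 161 days) from June 25, 2084:
June has 30 days, so 30 − 25 = 5 days remain after June 25, 2084; 161 − 5 = 156 left.
July 2084 has 31 days: 156 − 31 = 125 left.
August 2084 has 31 days: 125 − 31 = 94 left.
September 2084 has 30 days: 94 − 30 = 64 left.
October 2084 has 31 days: 64 − 31 = 33 left.
November 2084 has 30 days: 33 − 30 = 3 left.
3 days into December 2084 → December 3, 2084.

December 3, 2084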